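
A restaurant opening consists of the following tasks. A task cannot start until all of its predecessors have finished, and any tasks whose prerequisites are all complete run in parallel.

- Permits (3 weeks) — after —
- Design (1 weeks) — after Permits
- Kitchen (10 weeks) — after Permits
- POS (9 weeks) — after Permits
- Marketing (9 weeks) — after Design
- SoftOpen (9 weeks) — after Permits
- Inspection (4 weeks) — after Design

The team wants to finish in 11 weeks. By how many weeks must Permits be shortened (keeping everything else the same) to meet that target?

Current finish: 13 weeks; target: 11.
Permits is on every critical path, so each week cut from Permits cuts the finish by one (this holds down to a finish of 11).
Need 13 − 11 = 2 weeks off Permits → Permits becomes 1 week, finish becomes 11.

2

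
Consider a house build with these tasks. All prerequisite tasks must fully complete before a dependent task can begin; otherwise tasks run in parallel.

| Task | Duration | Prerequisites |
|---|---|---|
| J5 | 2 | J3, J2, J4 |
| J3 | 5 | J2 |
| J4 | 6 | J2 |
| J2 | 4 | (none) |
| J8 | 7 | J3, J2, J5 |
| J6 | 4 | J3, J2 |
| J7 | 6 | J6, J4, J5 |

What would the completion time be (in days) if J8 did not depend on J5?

Original critical path: J2→J3→J6→J7 = 4+5+4+6 = 19 ⇒ 19 days.
Without J5→J8, J8's earliest start moves from 12 to 9.
After: J2→J3→J6→J7 = 4+5+4+6 = 19 → 19 days.

19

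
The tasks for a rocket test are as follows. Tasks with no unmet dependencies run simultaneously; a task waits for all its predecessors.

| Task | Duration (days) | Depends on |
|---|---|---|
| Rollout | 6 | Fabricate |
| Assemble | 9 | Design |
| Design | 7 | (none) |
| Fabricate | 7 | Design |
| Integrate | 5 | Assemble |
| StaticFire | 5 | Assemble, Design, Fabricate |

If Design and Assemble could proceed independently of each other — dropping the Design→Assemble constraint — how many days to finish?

20

Original critical path: Design→Assemble→StaticFire = 7+9+5 = 21 ⇒ 21 days.
Without Design→Assemble, Assemble's earliest start moves from 7 to 0.
The longest chain is now Design→Fabricate→Rollout = 7+7+6 = 20, so the job takes 20 days.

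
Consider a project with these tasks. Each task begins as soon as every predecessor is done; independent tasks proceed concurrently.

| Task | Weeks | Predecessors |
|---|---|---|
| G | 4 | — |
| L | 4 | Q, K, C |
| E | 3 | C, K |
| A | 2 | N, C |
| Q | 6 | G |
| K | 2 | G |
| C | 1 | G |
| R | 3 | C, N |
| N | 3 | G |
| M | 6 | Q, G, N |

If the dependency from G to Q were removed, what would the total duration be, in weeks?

With the dependency in place, G→Q→M = 4+6+6 = 16 sets the finish at 16 weeks.
Without G→Q, Q's earliest start moves from 4 to 0.
New critical path: G→N→M = 4+3+6 = 13 ⇒ 13 weeks.

13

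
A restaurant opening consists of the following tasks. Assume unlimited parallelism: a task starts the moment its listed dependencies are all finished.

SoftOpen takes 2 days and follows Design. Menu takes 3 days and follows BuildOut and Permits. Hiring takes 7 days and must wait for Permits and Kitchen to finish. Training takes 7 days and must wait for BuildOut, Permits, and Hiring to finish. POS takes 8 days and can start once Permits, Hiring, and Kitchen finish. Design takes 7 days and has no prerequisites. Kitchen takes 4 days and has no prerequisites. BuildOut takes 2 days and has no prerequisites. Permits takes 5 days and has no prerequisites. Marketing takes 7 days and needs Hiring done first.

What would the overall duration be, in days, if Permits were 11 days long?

26

The binding path is Permits→Hiring→POS = 5+7+8 = 20; finish at 20 days.
Permits lies on that path, so at 11 days the path becomes 26 days.
No other chain overtakes it, so the finish is 26 days.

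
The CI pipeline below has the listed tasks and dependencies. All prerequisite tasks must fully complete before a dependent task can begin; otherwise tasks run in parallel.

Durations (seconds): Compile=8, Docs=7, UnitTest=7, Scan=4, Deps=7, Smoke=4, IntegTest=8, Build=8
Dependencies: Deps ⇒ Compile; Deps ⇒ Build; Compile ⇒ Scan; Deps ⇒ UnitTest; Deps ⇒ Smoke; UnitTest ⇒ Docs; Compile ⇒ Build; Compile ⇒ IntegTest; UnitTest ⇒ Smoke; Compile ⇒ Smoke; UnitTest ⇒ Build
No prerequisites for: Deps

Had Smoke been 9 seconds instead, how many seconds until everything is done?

Critical path before the change: Deps→Compile→IntegTest = 7+8+8 = 23 giving 23 seconds.
Smoke has 4 seconds of float (longest path through it is 19).
New critical path: Deps→Compile→Smoke = 7+8+9 = 24 ⇒ 24 seconds.

24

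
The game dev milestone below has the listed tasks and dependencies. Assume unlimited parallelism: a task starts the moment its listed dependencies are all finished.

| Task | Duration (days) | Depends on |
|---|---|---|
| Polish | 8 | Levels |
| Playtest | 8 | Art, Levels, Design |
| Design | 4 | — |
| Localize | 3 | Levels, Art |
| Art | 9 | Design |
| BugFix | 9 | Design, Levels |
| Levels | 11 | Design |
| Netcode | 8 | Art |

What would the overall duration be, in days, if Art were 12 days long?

24

Critical path before the change: Design→Levels→BugFix = 4+11+9 = 24 giving 24 days.
Art is off the critical path — its longest chain is 21 days, giving 3 of slack.
Now Design→Art→Netcode = 4+12+8 = 24 is longest, so the finish becomes 24 days.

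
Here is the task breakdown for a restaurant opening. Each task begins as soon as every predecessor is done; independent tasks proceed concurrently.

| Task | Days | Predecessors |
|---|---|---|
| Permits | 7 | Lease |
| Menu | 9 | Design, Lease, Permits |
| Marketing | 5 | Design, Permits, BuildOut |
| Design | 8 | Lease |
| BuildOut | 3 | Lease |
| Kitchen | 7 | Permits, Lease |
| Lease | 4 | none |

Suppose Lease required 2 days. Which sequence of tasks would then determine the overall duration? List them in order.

Critical path before the change: Lease→Design→Menu = 4+8+9 = 21 giving 21 days.
Lease lies on that path, so at 2 days the path becomes 19 days.
No other chain overtakes it, so the finish is 19 days.

Lease, Design, Menu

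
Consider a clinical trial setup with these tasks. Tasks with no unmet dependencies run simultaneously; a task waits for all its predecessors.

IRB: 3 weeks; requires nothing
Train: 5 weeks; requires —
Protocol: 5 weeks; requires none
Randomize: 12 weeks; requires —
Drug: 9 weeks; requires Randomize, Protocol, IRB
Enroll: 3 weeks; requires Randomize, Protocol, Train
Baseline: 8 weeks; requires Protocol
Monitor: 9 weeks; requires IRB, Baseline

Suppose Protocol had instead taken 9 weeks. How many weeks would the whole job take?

The binding path is Protocol→Baseline→Monitor = 5+8+9 = 22; finish at 22 weeks.
Protocol is on the critical path; changing it to 9 makes that path 26 weeks.
No other chain overtakes it, so the finish is 26 weeks.

26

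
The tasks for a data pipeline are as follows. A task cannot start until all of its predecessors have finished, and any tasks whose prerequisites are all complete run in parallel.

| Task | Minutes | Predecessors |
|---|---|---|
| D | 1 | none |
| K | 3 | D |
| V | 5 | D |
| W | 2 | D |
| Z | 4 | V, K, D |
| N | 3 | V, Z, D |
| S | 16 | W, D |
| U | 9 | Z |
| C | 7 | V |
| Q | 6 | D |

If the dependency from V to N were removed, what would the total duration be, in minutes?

19

With the dependency in place, D→V→Z→U = 1+5+4+9 = 19 sets the finish at 19 minutes.
Dropping V→N doesn't change N's earliest start (10); another predecessor still binds.
New critical path: D→V→Z→U = 1+5+4+9 = 19 ⇒ 19 minutes.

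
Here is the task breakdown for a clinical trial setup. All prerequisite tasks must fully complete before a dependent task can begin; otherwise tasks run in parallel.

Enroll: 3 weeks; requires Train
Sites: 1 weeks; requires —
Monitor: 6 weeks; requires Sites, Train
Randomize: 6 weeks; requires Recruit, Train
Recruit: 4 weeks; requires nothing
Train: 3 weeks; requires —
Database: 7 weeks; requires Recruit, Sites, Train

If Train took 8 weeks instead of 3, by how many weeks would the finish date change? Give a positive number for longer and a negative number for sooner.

Critical path before the change: Recruit→Database = 4+7 = 11 giving 11 weeks.
The longest path through Train is only 10 weeks, so Train has float 1.
New critical path: Train→Database = 8+7 = 15 ⇒ 15 weeks.
Change in finish: 15 − 11 = +4 weeks.

4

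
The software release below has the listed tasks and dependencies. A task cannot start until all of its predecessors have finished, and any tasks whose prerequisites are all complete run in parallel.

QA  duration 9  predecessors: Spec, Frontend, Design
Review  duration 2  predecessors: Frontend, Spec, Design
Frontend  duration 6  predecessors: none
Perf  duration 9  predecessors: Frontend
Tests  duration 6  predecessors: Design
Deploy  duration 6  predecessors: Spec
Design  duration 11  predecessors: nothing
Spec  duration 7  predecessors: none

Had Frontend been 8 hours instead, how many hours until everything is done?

The binding path is Design→QA = 11+9 = 20; finish at 20 hours.
Frontend has 5 hours of float (longest path through it is 15).
No other chain overtakes it, so the finish is 20 hours.

20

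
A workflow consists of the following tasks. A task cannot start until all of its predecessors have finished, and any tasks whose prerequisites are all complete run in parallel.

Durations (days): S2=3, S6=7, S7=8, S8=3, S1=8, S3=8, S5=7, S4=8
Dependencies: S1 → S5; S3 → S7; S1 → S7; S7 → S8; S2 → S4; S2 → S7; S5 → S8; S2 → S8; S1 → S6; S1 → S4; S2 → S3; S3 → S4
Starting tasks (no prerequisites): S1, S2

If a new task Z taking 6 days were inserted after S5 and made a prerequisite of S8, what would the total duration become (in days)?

Originally the schedule takes 22 days.
With Z inserted, S8 now waits for max(S7, S2, S5, Z).
New critical path: S1→S5→Z→S8 = 8+7+6+3 = 24 ⇒ 24 days.

24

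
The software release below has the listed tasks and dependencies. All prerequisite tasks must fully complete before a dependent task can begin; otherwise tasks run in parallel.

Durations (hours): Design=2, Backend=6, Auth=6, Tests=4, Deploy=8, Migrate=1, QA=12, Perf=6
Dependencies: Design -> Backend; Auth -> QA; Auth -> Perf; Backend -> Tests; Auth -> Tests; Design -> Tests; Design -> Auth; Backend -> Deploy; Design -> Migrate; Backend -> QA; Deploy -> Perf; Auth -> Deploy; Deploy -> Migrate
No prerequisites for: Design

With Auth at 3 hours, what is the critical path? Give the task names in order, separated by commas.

As given, the longest chain is Design→Auth→Deploy→Perf = 2+6+8+6 = 22, so the finish is 22 hours.
Auth lies on that path, so at 3 hours the path becomes 19 hours.
The binding chain switches to Design→Backend→Deploy→Perf = 2+6+8+6 = 22; finish 22 hours.

Design, Backend, Deploy, Perf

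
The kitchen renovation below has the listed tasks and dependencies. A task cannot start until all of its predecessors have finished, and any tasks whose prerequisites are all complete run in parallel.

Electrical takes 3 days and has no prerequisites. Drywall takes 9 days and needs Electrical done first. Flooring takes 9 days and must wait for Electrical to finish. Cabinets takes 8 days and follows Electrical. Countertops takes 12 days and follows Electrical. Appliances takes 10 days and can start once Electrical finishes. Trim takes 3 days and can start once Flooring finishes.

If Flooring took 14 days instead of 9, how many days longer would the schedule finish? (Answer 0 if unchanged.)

5

Actual critical path: Electrical→Flooring→Trim = 3+9+3 = 15 ⇒ 15 days.
Flooring is on the critical path; changing it to 14 makes that path 20 days.
That remains the longest chain; total 20 days.
Change in finish: 20 − 15 = +5 days.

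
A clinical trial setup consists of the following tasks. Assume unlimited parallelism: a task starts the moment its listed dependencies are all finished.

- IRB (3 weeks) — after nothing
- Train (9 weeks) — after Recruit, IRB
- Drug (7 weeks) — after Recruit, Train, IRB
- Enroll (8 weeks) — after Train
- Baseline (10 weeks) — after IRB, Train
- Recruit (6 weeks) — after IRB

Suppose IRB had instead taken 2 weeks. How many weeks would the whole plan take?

27

As given, the longest chain is IRB→Recruit→Train→Baseline = 3+6+9+10 = 28, so the finish is 28 weeks.
Since IRB is critical, the -1 change carries straight to that chain (now 27 weeks).
That remains the longest chain; total 27 weeks.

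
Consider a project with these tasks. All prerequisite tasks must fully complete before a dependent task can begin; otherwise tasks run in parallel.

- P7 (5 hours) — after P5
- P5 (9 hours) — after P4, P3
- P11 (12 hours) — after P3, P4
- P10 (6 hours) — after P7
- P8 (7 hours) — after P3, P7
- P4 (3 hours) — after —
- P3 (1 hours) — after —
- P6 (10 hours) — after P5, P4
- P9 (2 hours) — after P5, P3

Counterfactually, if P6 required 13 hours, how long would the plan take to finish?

Actual critical path: P4→P5→P7→P8 = 3+9+5+7 = 24 ⇒ 24 hours.
P6 is off the critical path — its longest chain is 22 hours, giving 2 of slack.
The binding chain switches to P4→P5→P6 = 3+9+13 = 25; finish 25 hours.

25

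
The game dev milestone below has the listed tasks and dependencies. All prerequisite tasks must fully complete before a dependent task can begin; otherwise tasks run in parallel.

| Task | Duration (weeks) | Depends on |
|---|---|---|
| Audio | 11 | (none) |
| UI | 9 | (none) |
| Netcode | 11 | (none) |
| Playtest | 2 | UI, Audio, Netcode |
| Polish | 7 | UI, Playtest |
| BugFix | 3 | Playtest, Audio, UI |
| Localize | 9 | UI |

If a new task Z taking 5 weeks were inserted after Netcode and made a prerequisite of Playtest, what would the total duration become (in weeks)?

25

Originally the game dev milestone takes 20 weeks.
With Z inserted, Playtest now waits for max(UI, Audio, Netcode, Z).
New critical path: Netcode→Z→Playtest→Polish = 11+5+2+7 = 25 ⇒ 25 weeks.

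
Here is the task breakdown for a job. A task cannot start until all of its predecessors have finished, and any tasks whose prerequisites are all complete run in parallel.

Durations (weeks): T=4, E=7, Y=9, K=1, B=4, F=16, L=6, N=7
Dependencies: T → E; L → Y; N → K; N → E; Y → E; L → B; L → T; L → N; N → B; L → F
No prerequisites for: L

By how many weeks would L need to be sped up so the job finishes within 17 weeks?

Current finish: 22 weeks; target: 17.
L is on every critical path, so each week cut from L cuts the finish by one (this holds down to a finish of 17).
Need 22 − 17 = 5 weeks off L → L becomes 1 week, finish becomes 17.

5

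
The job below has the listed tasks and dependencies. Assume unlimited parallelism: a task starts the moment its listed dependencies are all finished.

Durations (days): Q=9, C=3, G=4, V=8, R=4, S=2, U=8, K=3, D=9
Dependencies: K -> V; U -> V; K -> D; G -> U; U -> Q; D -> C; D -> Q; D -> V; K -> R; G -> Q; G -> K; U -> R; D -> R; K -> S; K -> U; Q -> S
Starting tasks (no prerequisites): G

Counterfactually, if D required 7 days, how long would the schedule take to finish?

As given, the longest chain is G→K→D→Q→S = 4+3+9+9+2 = 27, so the finish is 27 days.
D is on the critical path; changing it to 7 makes that path 25 days.
New critical path: G→K→U→Q→S = 4+3+8+9+2 = 26 ⇒ 26 days.

26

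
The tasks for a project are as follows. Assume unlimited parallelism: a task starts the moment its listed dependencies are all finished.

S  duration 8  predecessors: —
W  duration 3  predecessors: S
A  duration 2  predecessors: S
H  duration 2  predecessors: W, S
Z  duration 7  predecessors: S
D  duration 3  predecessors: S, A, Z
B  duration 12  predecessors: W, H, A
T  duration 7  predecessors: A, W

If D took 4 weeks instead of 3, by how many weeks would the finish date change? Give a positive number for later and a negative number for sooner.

Actual critical path: S→W→H→B = 8+3+2+12 = 25 ⇒ 25 weeks.
D has 7 weeks of float (longest path through it is 18).
The critical path is still S→W→H→B; finish is now 25 weeks.
Change in finish: 25 − 25 = +0 weeks.

0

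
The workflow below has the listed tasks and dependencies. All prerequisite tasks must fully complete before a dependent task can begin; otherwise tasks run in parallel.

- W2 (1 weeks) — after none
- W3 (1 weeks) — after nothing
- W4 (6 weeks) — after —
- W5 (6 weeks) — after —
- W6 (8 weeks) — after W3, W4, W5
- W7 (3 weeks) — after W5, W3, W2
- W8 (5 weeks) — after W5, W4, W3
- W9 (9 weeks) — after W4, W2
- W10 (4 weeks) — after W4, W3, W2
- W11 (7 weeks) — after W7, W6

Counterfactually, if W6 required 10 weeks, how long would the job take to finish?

23

Baseline: W4→W6→W11 = 6+8+7 = 21 → 21 weeks.
W6 is on the critical path; changing it to 10 makes that path 23 weeks.
That remains the longest chain; total 23 weeks.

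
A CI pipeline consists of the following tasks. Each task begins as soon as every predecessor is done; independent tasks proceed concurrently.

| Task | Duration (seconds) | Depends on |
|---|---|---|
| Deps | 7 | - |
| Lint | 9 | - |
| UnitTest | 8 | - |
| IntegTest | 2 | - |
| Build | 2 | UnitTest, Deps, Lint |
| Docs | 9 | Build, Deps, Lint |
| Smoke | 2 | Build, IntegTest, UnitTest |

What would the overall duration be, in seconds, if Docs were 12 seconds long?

23

Baseline: Lint→Build→Docs = 9+2+9 = 20 → 20 seconds.
Since Docs is critical, the +3 change carries straight to that chain (now 23 seconds).
No other chain overtakes it, so the finish is 23 seconds.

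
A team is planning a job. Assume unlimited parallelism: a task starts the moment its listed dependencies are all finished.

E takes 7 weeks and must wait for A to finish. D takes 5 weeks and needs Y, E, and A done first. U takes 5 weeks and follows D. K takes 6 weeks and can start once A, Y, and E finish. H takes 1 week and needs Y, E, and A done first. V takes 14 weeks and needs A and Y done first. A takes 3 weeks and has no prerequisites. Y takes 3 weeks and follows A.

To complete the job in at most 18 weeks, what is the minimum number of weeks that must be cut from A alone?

Current finish: 20 weeks; target: 18.
A is on every critical path, so each week cut from A cuts the finish by one (this holds down to a finish of 18).
Need 20 − 18 = 2 weeks off A → A becomes 1 week, finish becomes 18.

2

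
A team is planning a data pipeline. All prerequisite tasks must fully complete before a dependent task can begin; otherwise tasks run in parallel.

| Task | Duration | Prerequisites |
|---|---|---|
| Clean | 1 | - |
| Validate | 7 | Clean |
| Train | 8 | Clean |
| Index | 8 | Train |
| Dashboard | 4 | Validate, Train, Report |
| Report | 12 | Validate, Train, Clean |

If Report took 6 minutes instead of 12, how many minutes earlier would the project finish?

6

As given, the longest chain is Clean→Train→Report→Dashboard = 1+8+12+4 = 25, so the finish is 25 minutes.
Since Report is critical, the -6 change carries straight to that chain (now 19 minutes).
The critical path is still Clean→Train→Report→Dashboard; finish is now 19 minutes.
Change in finish: 19 − 25 = -6 minutes.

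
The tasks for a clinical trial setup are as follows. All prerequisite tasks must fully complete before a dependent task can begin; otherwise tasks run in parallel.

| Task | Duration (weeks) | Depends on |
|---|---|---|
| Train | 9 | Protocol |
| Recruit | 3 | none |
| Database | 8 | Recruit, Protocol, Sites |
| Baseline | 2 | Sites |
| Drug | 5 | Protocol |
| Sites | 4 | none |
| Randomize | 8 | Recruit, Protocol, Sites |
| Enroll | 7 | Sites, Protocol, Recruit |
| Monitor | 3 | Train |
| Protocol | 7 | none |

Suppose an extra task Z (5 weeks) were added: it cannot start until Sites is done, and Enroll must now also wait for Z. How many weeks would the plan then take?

Originally the plan takes 19 weeks.
With Z inserted, Enroll now waits for max(Sites, Protocol, Recruit, Z).
New critical path: Protocol→Train→Monitor = 7+9+3 = 19 ⇒ 19 weeks.

19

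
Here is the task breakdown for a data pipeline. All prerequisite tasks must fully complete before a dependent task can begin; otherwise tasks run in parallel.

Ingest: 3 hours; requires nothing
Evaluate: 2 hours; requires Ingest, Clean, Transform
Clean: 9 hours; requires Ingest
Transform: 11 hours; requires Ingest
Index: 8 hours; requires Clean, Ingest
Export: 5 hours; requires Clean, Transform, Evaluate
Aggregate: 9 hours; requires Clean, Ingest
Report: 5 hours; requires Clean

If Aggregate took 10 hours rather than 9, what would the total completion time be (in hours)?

As given, the longest chain is Ingest→Clean→Aggregate = 3+9+9 = 21, so the finish is 21 hours.
Aggregate is on the critical path; changing it to 10 makes that path 22 hours.
No other chain overtakes it, so the finish is 22 hours.

22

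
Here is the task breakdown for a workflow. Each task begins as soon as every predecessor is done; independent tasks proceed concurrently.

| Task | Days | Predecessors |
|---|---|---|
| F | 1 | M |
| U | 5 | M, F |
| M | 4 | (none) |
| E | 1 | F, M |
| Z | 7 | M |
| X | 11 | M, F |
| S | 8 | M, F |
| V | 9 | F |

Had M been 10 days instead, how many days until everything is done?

22

The binding path is M→F→X = 4+1+11 = 16; finish at 16 days.
M lies on that path, so at 10 days the path becomes 22 days.
The critical path is still M→F→X; finish is now 22 days.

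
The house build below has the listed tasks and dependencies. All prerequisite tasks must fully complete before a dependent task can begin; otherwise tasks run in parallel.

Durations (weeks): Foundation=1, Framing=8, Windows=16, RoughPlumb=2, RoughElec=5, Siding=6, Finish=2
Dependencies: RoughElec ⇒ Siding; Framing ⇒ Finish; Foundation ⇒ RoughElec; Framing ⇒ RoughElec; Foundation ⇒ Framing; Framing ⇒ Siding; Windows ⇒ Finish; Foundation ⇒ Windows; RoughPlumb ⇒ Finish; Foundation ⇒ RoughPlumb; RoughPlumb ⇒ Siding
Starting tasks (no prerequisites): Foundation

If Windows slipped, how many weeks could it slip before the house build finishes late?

Critical path: Foundation→Framing→RoughElec→Siding = 1+8+5+6 = 20, so the finish is 20 weeks.
The longest chain containing Windows totals 19 weeks.
Float = 20 − 19 = 1.

1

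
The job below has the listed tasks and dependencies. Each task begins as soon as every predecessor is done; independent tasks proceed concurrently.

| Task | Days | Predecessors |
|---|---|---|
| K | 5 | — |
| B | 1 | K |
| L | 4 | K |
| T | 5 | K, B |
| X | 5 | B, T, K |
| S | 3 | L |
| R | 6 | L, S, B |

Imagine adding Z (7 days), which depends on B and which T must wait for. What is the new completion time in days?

23

Originally the plan takes 18 days.
With Z inserted, T now waits for max(K, B, Z).
New critical path: K→B→Z→T→X = 5+1+7+5+5 = 23 ⇒ 23 days.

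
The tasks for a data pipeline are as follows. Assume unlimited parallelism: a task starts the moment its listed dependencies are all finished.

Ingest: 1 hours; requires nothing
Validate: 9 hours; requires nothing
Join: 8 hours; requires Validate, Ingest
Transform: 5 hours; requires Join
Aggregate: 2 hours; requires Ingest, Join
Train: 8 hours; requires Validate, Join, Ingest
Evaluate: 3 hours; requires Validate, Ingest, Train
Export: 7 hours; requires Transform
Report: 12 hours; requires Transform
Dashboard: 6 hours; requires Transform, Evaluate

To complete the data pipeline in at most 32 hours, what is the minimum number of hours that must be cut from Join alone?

2

Current finish: 34 hours; target: 32.
Join is on every critical path, so each hour cut from Join cuts the finish by one (this holds down to a finish of 27).
Need 34 − 32 = 2 hours off Join → Join becomes 6 hours, finish becomes 32.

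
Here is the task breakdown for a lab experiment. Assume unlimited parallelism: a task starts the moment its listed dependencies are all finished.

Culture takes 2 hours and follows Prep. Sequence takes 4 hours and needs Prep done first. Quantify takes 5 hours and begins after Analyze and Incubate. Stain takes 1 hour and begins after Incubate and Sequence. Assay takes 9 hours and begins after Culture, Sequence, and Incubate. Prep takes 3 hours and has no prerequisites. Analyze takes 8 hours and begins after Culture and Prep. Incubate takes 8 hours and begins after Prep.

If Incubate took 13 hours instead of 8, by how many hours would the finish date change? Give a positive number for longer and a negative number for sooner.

5

Baseline: Prep→Incubate→Assay = 3+8+9 = 20 → 20 hours.
Since Incubate is critical, the +5 change carries straight to that chain (now 25 hours).
The critical path is still Prep→Incubate→Assay; finish is now 25 hours.
Change in finish: 25 − 20 = +5 hours.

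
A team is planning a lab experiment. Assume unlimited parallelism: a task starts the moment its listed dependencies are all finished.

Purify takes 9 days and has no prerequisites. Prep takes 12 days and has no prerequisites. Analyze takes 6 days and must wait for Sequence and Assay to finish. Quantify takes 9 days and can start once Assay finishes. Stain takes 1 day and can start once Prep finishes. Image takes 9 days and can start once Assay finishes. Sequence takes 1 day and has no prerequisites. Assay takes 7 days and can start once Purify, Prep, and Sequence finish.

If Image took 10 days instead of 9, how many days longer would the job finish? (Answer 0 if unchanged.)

1

Critical path before the change: Prep→Assay→Image = 12+7+9 = 28 giving 28 days.
Image lies on that path, so at 10 days the path becomes 29 days.
The critical path is still Prep→Assay→Image; finish is now 29 days.
Change in finish: 29 − 28 = +1 days.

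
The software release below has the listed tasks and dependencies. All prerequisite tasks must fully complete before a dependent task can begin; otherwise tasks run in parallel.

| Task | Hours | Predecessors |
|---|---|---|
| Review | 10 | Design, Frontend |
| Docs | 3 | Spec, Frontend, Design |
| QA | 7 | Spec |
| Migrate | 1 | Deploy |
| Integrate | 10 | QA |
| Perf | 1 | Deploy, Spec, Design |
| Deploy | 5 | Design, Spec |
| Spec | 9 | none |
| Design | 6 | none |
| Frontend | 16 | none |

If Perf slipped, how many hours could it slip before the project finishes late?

Spec→QA→Integrate = 9+7+10 = 26 sets the makespan at 26 hours.
Longest path through Perf: 15 hours (earliest finish 15, latest finish 26).
So Perf can slip 26 − 15 = 11 hours.

11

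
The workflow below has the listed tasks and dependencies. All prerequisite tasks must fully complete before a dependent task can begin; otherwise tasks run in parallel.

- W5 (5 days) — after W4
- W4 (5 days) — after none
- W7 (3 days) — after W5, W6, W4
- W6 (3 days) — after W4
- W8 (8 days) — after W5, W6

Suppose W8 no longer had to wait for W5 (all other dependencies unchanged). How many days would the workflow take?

16

With the dependency in place, W4→W5→W8 = 5+5+8 = 18 sets the finish at 18 days.
Without W5→W8, W8's earliest start moves from 10 to 8.
New critical path: W4→W6→W8 = 5+3+8 = 16 ⇒ 16 days.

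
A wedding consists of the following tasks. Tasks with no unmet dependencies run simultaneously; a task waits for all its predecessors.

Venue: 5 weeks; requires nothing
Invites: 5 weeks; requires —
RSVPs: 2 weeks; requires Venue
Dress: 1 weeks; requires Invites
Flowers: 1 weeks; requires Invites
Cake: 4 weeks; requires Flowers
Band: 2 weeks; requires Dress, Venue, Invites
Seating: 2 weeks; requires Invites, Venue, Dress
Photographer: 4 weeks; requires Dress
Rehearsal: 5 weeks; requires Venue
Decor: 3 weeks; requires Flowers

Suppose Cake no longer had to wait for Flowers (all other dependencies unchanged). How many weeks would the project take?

Original critical path: Venue→Rehearsal = 5+5 = 10 ⇒ 10 weeks.
Without Flowers→Cake, Cake's earliest start moves from 6 to 0.
The longest chain is now Venue→Rehearsal = 5+5 = 10, so the project takes 10 weeks.

10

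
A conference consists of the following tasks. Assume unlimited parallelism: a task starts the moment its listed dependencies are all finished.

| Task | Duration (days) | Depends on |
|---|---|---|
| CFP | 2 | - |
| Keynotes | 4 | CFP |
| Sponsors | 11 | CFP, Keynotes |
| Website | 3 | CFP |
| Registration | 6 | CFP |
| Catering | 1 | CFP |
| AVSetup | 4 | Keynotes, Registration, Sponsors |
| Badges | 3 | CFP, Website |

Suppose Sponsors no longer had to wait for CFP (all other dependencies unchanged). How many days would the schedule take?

21

Before: longest chain CFP→Keynotes→Sponsors→AVSetup = 2+4+11+4 = 21, finish 21.
Dropping CFP→Sponsors doesn't change Sponsors's earliest start (6); another predecessor still binds.
The longest chain is now CFP→Keynotes→Sponsors→AVSetup = 2+4+11+4 = 21, so the schedule takes 21 days.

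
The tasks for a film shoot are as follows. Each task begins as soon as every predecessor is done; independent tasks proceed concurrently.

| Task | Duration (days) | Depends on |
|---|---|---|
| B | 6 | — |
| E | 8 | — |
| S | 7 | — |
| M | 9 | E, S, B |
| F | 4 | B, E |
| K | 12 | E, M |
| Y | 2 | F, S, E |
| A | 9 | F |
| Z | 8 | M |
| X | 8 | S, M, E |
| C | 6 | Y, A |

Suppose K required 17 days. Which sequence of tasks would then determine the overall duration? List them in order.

E, M, K

Baseline: E→M→K = 8+9+12 = 29 → 29 days.
K lies on that path, so at 17 days the path becomes 34 days.
The critical path is still E→M→K; finish is now 34 days.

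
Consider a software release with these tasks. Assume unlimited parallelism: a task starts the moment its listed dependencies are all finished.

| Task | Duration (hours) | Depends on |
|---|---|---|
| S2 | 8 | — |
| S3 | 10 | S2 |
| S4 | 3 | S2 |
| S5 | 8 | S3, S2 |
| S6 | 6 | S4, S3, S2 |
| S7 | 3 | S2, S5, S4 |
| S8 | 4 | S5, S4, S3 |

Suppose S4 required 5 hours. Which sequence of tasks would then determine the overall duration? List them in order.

S2, S3, S5, S8

Baseline: S2→S3→S5→S8 = 8+10+8+4 = 30 → 30 hours.
S4 has 13 hours of float (longest path through it is 17).
That remains the longest chain; total 30 hours.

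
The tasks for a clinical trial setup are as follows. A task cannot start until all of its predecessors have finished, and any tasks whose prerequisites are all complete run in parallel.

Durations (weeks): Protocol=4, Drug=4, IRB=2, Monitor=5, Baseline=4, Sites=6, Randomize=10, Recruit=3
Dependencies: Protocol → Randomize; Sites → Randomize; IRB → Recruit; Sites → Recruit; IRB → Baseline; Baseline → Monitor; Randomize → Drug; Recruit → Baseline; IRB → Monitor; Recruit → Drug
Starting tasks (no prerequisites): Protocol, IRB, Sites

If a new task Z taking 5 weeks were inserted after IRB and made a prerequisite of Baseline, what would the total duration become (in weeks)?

20

Originally the clinical trial setup takes 20 weeks.
With Z inserted, Baseline now waits for max(Recruit, IRB, Z).
New critical path: Sites→Randomize→Drug = 6+10+4 = 20 ⇒ 20 weeks.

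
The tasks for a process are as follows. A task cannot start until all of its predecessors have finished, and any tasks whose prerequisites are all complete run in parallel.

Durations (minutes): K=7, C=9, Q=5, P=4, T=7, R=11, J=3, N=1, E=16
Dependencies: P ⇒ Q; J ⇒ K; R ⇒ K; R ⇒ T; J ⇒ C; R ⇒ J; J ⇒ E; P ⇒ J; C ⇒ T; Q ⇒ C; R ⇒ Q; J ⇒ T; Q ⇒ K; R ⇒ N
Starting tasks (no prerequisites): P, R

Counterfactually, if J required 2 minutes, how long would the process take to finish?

As given, the longest chain is R→Q→C→T = 11+5+9+7 = 32, so the finish is 32 minutes.
J has 2 minutes of float (longest path through it is 30).
The critical path is still R→Q→C→T; finish is now 32 minutes.

32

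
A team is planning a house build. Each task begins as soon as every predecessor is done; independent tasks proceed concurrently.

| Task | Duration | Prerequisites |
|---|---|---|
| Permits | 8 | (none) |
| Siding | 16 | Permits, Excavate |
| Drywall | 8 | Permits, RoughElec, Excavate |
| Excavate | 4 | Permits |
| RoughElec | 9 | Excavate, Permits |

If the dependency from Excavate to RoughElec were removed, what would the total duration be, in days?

28

Before: longest chain Permits→Excavate→RoughElec→Drywall = 8+4+9+8 = 29, finish 29.
Without Excavate→RoughElec, RoughElec's earliest start moves from 12 to 8.
The longest chain is now Permits→Excavate→Siding = 8+4+16 = 28, so the job takes 28 days.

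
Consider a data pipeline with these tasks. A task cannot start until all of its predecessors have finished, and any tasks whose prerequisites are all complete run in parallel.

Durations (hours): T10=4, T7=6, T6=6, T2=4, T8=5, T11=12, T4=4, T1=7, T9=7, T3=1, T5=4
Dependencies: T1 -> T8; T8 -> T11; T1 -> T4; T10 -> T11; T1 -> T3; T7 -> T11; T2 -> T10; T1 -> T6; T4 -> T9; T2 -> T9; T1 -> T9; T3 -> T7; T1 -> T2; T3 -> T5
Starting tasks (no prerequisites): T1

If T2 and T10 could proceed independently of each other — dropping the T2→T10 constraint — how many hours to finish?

With the dependency in place, T1→T2→T10→T11 = 7+4+4+12 = 27 sets the finish at 27 hours.
Without T2→T10, T10's earliest start moves from 11 to 0.
After: T1→T3→T7→T11 = 7+1+6+12 = 26 → 26 hours.

26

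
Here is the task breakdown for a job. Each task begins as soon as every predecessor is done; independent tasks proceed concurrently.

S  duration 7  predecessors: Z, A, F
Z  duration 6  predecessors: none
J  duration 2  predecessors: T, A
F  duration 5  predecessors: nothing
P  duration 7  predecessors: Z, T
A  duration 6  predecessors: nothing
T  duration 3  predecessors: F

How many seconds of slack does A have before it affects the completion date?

2

Critical path: F→T→P = 5+3+7 = 15, so the finish is 15 seconds.
Longest path through A: 13 seconds (earliest finish 6, latest finish 8).
So A can slip 8 − 6 = 2 seconds.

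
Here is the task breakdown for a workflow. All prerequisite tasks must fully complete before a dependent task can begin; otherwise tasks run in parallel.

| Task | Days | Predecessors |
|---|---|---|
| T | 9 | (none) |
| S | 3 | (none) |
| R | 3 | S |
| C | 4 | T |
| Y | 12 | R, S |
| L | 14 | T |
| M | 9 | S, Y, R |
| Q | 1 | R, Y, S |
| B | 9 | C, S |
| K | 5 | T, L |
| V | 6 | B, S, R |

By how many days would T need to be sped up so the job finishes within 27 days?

Current finish: 28 days; target: 27.
T is on every critical path, so each day cut from T cuts the finish by one (this holds down to a finish of 27).
Need 28 − 27 = 1 day off T → T becomes 8 days, finish becomes 27.

1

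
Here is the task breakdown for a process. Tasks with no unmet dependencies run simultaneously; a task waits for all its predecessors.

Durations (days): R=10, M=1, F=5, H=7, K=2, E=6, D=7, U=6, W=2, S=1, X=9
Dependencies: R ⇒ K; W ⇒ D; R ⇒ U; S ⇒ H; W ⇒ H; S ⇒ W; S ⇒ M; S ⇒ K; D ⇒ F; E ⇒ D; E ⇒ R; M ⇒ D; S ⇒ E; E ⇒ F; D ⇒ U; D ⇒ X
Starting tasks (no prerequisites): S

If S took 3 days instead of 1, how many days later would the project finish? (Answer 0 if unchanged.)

The binding path is S→E→D→X = 1+6+7+9 = 23; finish at 23 days.
S is on the critical path; changing it to 3 makes that path 25 days.
That remains the longest chain; total 25 days.
Change in finish: 25 − 23 = +2 days.

2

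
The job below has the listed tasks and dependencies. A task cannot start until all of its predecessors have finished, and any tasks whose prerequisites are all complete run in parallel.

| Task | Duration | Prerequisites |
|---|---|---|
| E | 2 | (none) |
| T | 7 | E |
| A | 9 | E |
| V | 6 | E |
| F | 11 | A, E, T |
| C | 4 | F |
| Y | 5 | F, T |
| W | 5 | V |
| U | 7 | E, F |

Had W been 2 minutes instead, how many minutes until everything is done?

As given, the longest chain is E→A→F→U = 2+9+11+7 = 29, so the finish is 29 minutes.
W is off the critical path — its longest chain is 13 minutes, giving 16 of slack.
No other chain overtakes it, so the finish is 29 minutes.

29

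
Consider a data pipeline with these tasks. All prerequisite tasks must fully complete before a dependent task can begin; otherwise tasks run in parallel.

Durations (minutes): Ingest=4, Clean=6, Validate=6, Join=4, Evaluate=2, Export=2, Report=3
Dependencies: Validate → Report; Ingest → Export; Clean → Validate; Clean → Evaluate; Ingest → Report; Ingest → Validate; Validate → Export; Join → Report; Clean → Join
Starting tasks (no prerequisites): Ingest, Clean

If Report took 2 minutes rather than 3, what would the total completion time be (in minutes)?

14

Baseline: Clean→Validate→Report = 6+6+3 = 15 → 15 minutes.
Since Report is critical, the -1 change carries straight to that chain (now 14 minutes).
The binding chain switches to Clean→Validate→Export = 6+6+2 = 14; finish 14 minutes.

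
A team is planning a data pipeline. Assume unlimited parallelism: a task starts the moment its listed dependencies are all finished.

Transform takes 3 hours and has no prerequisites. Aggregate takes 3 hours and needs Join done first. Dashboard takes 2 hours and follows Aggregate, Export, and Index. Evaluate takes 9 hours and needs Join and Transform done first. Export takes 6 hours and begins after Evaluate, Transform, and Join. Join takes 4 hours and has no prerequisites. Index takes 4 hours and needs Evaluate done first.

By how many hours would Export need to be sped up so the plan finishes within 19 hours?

Current finish: 21 hours; target: 19.
Export is on every critical path, so each hour cut from Export cuts the finish by one (this holds down to a finish of 19).
Need 21 − 19 = 2 hours off Export → Export becomes 4 hours, finish becomes 19.

2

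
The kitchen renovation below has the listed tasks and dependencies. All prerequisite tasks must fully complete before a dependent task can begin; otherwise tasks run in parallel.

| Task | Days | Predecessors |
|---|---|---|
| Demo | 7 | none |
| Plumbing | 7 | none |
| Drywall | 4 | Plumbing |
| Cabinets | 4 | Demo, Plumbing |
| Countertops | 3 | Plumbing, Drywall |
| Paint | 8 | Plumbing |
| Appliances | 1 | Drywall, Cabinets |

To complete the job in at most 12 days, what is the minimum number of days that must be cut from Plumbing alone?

3

Current finish: 15 days; target: 12.
Plumbing is on every critical path, so each day cut from Plumbing cuts the finish by one (this holds down to a finish of 12).
Need 15 − 12 = 3 days off Plumbing → Plumbing becomes 4 days, finish becomes 12.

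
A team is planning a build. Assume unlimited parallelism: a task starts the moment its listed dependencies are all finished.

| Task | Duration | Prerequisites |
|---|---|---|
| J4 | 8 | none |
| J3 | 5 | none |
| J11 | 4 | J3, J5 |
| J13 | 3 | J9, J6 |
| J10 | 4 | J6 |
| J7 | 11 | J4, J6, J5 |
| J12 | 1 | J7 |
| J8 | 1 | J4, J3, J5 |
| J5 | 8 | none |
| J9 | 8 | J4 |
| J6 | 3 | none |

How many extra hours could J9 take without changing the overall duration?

1

Critical path: J4→J7→J12 = 8+11+1 = 20, so the finish is 20 hours.
Longest path through J9: 19 hours (earliest finish 16, latest finish 17).
Float = 20 − 19 = 1.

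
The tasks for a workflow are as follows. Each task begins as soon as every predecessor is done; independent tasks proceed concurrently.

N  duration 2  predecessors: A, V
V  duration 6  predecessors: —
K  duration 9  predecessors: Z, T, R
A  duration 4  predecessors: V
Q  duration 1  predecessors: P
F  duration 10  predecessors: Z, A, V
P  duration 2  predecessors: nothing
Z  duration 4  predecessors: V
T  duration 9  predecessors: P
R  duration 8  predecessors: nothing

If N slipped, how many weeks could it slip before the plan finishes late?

The longest chain is P→T→K = 2+9+9 = 20; overall finish 20 weeks.
Longest path through N: 12 weeks (earliest finish 12, latest finish 20).
Slack of N = 18 − 10 = 8 weeks.

8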